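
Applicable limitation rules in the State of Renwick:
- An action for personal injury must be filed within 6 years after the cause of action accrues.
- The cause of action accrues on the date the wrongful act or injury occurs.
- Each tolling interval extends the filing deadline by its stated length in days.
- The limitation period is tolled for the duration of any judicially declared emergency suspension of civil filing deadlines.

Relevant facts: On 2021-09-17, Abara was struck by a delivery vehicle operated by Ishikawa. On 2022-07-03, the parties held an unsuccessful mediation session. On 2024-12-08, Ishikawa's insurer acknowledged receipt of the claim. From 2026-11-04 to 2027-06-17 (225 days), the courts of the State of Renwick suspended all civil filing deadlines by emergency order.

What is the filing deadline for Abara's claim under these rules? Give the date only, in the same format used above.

The limitation period began to run on 2021-09-17.
Adding the 6 years base period to 2021-09-17 gives a deadline of 2027-09-17, before any tolling.
The emergency suspension of filing deadlines from 2026-11-04 to 2027-06-17 tolled the period for 225 days, extending the deadline to 2028-04-29.
Nothing else in the chronology tolls or restarts the period.

2028-04-29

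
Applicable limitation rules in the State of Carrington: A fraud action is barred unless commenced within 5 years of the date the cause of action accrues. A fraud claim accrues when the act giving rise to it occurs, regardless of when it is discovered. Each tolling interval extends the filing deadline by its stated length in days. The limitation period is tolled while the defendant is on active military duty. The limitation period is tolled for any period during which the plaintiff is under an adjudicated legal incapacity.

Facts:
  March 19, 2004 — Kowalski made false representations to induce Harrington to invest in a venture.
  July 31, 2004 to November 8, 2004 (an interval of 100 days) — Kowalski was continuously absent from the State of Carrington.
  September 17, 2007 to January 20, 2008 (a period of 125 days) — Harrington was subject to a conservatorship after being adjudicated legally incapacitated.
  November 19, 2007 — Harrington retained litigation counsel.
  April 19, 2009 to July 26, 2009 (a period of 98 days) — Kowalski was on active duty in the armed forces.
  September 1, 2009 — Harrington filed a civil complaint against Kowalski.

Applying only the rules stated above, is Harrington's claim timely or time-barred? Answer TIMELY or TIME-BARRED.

TIMELY

The cause of action accrued on March 19, 2004, the date of the act.
Adding the 5 years base period to March 19, 2004 gives a deadline of March 19, 2009, before any tolling.
The period was tolled for 125 days by the plaintiff's legal incapacity (September 17, 2007 to January 20, 2008), pushing the deadline to July 22, 2009.
Because the defendant's active military service ran from April 19, 2009 to July 26, 2009, the deadline is extended by 98 days to October 28, 2009.
Although the defendant's absence ran from July 31, 2004 to November 8, 2004, the stated rules do not make that a tolling event, so it is disregarded.
None of the other events listed affects the running of the period under the stated rules.
Harrington filed on September 1, 2009, before the October 28, 2009 deadline, so the action is timely.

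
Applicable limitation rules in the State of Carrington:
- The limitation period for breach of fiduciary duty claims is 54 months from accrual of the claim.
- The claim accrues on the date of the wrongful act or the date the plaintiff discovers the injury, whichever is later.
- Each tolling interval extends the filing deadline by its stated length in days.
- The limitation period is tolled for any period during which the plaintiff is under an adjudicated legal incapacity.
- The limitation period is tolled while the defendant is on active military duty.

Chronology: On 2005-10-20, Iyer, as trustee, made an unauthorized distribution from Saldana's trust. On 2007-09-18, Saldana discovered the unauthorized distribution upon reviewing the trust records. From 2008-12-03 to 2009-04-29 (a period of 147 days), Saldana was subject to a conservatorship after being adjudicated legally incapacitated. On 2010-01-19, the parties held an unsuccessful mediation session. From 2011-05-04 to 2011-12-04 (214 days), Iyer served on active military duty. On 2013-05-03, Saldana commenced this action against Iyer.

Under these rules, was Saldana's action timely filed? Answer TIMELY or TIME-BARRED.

TIME-BARRED

The claim accrued on 2007-09-18 — the later of the 2005-10-20 act and the 2007-09-18 discovery.
The untolled deadline — 54 months after 2007-09-18 — is 2012-03-18.
The plaintiff's legal incapacity from 2008-12-03 to 2009-04-29 tolled the period for 147 days, extending the deadline to 2012-08-12.
The defendant's active military service from 2011-05-04 to 2011-12-04 tolled the period for 214 days, extending the deadline to 2013-03-14.
Nothing else in the chronology tolls or restarts the period.
The 2013-05-03 filing falls after the 2013-03-14 deadline; the claim is time-barred.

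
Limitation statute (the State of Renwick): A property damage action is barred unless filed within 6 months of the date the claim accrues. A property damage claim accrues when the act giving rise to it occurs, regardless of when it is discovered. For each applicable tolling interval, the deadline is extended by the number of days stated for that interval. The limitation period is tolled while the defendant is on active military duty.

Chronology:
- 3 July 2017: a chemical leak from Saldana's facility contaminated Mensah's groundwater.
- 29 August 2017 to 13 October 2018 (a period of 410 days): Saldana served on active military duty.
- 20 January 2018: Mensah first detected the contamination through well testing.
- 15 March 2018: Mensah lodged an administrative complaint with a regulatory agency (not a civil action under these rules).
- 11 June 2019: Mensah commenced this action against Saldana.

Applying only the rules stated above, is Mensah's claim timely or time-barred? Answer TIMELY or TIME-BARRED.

Accrual is governed by the date of the act, so the period began to run on 3 July 2017; the later discovery on 20 January 2018 is irrelevant under the stated rule.
Adding the 6 months base period to 3 July 2017 gives a deadline of 3 January 2018, before any tolling.
The defendant's active military service from 29 August 2017 to 13 October 2018 tolled the period for 410 days, extending the deadline to 17 February 2019.
Nothing else in the chronology tolls or restarts the period.
The 11 June 2019 filing falls after the 17 February 2019 deadline; the claim is time-barred.

TIME-BARRED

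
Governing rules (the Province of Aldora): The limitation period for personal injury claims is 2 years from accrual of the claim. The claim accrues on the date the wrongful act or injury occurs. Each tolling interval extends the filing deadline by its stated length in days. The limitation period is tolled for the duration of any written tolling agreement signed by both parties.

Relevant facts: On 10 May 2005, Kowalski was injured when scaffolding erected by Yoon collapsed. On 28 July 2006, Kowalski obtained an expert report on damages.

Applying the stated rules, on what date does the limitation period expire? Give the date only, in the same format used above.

The limitation period began to run on 10 May 2005.
2 years from 10 May 2005 is 10 May 2007.
None of the other events listed affects the running of the period under the stated rules.

10 May 2007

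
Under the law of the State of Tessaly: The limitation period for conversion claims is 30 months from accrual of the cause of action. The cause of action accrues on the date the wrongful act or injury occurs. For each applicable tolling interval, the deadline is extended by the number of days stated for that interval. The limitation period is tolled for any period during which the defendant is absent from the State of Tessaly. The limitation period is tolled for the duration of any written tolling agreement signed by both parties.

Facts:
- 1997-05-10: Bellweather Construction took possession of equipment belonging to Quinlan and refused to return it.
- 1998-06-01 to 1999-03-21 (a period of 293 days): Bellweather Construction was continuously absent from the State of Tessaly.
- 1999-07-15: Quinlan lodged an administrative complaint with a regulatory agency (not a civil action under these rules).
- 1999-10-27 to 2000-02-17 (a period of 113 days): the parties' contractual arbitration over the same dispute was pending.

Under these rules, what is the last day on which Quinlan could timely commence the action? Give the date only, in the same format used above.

The limitation period began to run on 1997-05-10.
Adding the 30 months base period to 1997-05-10 gives a deadline of 1999-11-10, before any tolling.
The period was tolled for 293 days by the defendant's absence from the jurisdiction (1998-06-01 to 1999-03-21), pushing the deadline to 2000-08-29.
No stated provision tolls the period for a pending arbitration, so the interval from 1999-10-27 to 2000-02-17 has no effect on the deadline.
None of the other events listed affects the running of the period under the stated rules.

2000-08-29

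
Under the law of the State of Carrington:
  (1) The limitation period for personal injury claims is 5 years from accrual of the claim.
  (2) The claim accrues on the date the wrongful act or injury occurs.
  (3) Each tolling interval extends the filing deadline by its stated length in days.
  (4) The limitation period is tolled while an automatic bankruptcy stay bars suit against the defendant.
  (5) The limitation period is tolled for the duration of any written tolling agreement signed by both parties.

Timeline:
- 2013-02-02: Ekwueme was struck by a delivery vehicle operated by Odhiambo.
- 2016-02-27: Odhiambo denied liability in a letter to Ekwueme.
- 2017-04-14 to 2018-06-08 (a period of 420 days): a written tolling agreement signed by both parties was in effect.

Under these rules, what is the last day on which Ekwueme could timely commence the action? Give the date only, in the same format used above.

The claim accrued on 2013-02-02, when the wrongful act occurred.
Adding the 5 years base period to 2013-02-02 gives a deadline of 2018-02-02, before any tolling.
The period was tolled for 420 days by the written tolling agreement (2017-04-14 to 2018-06-08), pushing the deadline to 2019-03-29.
The other events in the timeline have no effect on the limitation period under the stated rules.

2019-03-29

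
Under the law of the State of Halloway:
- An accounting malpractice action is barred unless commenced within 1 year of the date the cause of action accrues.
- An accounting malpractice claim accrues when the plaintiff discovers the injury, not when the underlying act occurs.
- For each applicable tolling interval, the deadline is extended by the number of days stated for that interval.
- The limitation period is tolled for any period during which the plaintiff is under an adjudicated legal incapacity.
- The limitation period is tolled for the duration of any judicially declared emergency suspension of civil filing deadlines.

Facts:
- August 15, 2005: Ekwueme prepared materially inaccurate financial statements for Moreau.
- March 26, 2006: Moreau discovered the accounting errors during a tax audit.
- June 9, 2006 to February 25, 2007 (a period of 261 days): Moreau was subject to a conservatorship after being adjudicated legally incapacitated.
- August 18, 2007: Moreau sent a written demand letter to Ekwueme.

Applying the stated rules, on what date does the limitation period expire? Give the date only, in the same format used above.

December 12, 2007

Under the discovery rule, the claim accrued on March 26, 2006, when Moreau discovered the injury — not on the August 15, 2005 date of the underlying act.
1 year from March 26, 2006 is March 26, 2007.
The plaintiff's legal incapacity from June 9, 2006 to February 25, 2007 tolled the period for 261 days, extending the deadline to December 12, 2007.
The other events in the timeline have no effect on the limitation period under the stated rules.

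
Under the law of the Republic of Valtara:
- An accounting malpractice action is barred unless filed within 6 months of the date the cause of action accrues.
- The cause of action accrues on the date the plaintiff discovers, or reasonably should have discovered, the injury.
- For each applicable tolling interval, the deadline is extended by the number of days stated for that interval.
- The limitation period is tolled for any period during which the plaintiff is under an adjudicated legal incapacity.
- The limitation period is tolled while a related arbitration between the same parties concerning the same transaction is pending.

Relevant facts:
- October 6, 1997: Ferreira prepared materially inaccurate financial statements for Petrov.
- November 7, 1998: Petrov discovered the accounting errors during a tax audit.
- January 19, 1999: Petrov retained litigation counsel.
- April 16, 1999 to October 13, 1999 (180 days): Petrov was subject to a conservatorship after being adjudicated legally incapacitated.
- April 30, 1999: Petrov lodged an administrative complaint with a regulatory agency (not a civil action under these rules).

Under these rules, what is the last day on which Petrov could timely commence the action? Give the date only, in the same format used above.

The claim did not accrue until Petrov discovered the injury on November 7, 1998; the October 6, 1997 act date does not start the clock under the stated rule.
6 months from November 7, 1998 is May 7, 1999.
The plaintiff's legal incapacity from April 16, 1999 to October 13, 1999 tolled the period for 180 days, extending the deadline to November 3, 1999.
The other events in the timeline have no effect on the limitation period under the stated rules.

November 3, 1999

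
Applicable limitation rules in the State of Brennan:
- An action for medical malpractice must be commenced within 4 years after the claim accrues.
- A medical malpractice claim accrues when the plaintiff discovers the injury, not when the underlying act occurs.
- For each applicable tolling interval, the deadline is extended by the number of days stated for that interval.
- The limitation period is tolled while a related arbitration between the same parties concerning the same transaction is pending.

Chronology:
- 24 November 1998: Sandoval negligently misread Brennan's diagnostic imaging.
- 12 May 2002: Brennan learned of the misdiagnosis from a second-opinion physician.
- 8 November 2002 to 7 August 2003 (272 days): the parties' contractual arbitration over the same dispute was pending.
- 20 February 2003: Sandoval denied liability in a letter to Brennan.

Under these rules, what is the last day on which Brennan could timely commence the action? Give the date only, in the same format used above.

8 February 2007

The claim did not accrue until Brennan discovered the injury on 12 May 2002; the 24 November 1998 act date does not start the clock under the stated rule.
Adding the 4 years base period to 12 May 2002 gives a deadline of 12 May 2006, before any tolling.
Because the pending related arbitration ran from 8 November 2002 to 7 August 2003, the deadline is extended by 272 days to 8 February 2007.
The other events in the timeline have no effect on the limitation period under the stated rules.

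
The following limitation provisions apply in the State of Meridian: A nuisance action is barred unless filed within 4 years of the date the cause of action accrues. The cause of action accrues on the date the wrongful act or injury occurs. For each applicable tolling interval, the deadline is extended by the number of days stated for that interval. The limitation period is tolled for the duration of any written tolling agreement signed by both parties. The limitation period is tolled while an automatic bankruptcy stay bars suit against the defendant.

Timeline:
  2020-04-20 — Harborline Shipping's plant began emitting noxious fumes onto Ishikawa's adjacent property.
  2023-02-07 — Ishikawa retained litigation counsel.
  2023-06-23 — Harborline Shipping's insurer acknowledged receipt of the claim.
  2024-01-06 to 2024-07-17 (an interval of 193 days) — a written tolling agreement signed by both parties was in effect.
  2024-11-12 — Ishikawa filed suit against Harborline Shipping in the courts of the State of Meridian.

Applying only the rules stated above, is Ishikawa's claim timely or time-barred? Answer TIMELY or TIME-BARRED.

TIME-BARRED

The limitation period began to run on 2020-04-20.
4 years from 2020-04-20 is 2024-04-20.
Because the written tolling agreement ran from 2024-01-06 to 2024-07-17, the deadline is extended by 193 days to 2024-10-30.
Nothing else in the chronology tolls or restarts the period.
The 2024-11-12 filing falls after the 2024-10-30 deadline; the claim is time-barred.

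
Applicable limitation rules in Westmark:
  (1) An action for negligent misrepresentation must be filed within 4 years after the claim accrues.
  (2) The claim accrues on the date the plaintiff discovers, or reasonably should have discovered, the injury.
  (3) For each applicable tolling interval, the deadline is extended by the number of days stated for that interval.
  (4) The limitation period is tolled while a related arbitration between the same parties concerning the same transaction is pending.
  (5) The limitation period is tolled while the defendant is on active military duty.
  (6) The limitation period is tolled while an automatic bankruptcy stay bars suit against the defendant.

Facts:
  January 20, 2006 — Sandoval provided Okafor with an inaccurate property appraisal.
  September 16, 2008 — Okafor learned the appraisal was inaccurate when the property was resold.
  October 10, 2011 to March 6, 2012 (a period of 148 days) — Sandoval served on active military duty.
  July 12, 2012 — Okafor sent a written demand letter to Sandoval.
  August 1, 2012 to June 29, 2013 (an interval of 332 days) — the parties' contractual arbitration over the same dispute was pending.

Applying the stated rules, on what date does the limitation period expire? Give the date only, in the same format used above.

The claim did not accrue until Okafor discovered the injury on September 16, 2008; the January 20, 2006 act date does not start the clock under the stated rule.
Adding the 4 years base period to September 16, 2008 gives a deadline of September 16, 2012, before any tolling.
The period was tolled for 148 days by the defendant's active military service (October 10, 2011 to March 6, 2012), pushing the deadline to February 11, 2013.
The pending related arbitration from August 1, 2012 to June 29, 2013 tolled the period for 332 days, extending the deadline to January 9, 2014.
None of the other events listed affects the running of the period under the stated rules.

January 9, 2014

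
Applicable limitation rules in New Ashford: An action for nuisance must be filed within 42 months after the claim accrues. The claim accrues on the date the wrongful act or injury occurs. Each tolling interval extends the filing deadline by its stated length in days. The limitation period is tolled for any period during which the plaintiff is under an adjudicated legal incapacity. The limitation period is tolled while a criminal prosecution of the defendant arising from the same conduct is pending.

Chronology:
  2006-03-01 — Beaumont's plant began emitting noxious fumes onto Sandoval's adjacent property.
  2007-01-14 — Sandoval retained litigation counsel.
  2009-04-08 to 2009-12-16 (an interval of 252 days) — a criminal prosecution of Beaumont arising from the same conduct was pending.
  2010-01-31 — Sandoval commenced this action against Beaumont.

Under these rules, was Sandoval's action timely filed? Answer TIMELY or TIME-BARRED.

TIMELY

The claim accrued on 2006-03-01, when the wrongful act occurred.
The untolled deadline — 42 months after 2006-03-01 — is 2009-09-01.
Because the pending criminal prosecution ran from 2009-04-08 to 2009-12-16, the deadline is extended by 252 days to 2010-05-11.
None of the other events listed affects the running of the period under the stated rules.
Sandoval filed on 2010-01-31, before the 2010-05-11 deadline, so the action is timely.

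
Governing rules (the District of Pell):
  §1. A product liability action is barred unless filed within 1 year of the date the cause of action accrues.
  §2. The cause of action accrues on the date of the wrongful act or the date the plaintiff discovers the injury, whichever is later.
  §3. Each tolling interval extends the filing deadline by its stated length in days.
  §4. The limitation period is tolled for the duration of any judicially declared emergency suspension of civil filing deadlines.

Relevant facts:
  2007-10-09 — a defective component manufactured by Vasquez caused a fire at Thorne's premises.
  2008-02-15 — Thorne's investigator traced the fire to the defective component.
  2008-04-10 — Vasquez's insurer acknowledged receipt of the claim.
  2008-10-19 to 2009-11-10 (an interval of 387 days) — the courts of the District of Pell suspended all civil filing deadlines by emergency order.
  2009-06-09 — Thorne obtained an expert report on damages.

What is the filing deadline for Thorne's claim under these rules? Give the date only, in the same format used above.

Taking the later of the act (2007-10-09) and discovery (2008-02-15), the claim accrued on 2008-02-15.
Adding the 1 year base period to 2008-02-15 gives a deadline of 2009-02-15, before any tolling.
The emergency suspension of filing deadlines from 2008-10-19 to 2009-11-10 tolled the period for 387 days, extending the deadline to 2010-03-09.
None of the other events listed affects the running of the period under the stated rules.

2010-03-09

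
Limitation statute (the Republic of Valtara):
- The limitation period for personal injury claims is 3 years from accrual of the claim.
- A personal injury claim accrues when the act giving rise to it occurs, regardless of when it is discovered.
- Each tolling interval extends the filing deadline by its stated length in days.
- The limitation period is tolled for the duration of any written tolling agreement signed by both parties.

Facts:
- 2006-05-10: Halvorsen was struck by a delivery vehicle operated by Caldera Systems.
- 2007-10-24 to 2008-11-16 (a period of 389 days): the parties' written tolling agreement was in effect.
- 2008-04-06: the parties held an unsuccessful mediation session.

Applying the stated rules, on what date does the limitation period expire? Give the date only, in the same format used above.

The limitation period began to run on 2006-05-10.
The untolled deadline — 3 years after 2006-05-10 — is 2009-05-10.
Because the written tolling agreement ran from 2007-10-24 to 2008-11-16, the deadline is extended by 389 days to 2010-06-03.
The other events in the timeline have no effect on the limitation period under the stated rules.

2010-06-03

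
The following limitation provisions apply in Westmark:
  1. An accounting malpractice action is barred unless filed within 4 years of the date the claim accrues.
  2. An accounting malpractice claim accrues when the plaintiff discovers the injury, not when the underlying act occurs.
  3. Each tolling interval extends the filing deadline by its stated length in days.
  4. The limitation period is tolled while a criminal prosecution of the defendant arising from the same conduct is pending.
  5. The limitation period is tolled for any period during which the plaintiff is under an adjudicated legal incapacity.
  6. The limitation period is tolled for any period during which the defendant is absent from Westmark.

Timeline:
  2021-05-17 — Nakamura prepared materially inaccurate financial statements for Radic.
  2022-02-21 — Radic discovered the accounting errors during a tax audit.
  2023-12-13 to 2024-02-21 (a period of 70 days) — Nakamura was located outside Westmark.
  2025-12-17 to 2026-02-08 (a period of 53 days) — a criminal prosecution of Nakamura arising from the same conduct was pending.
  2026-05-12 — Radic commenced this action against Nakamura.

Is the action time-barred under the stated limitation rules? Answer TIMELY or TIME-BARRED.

TIMELY

Under the discovery rule, the claim accrued on 2022-02-21, when Radic discovered the injury — not on the 2021-05-17 date of the underlying act.
4 years from 2022-02-21 is 2026-02-21.
The period was tolled for 70 days by the defendant's absence from the jurisdiction (2023-12-13 to 2024-02-21), pushing the deadline to 2026-05-02.
The pending criminal prosecution from 2025-12-17 to 2026-02-08 tolled the period for 53 days, extending the deadline to 2026-06-24.
The 2026-05-12 filing precedes the 2026-06-24 deadline; the claim is timely.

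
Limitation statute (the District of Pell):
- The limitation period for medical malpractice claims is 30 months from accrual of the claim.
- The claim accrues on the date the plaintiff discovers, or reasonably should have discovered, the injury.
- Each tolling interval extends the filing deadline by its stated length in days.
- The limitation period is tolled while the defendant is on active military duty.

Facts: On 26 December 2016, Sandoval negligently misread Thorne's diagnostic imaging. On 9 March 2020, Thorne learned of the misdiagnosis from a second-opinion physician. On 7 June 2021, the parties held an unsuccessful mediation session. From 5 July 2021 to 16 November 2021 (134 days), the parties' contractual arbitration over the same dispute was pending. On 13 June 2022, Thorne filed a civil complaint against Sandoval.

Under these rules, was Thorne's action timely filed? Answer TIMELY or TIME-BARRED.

TIMELY

The claim did not accrue until Thorne discovered the injury on 9 March 2020; the 26 December 2016 act date does not start the clock under the stated rule.
Adding the 30 months base period to 9 March 2020 gives a deadline of 9 September 2022, before any tolling.
Although a pending arbitration ran from 5 July 2021 to 16 November 2021, the stated rules do not make that a tolling event, so it is disregarded.
Nothing else in the chronology tolls or restarts the period.
Thorne filed on 13 June 2022, before the 9 September 2022 deadline, so the action is timely.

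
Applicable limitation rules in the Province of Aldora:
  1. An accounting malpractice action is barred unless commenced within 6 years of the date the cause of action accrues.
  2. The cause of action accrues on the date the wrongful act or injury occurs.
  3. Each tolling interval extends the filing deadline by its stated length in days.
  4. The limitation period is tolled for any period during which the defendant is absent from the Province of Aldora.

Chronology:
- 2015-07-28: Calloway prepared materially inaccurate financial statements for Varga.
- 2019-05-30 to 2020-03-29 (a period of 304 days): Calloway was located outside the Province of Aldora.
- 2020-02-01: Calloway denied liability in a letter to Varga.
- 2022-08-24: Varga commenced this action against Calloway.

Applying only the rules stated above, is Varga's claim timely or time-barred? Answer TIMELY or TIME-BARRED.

The cause of action accrued on 2015-07-28, the date of the act.
Adding the 6 years base period to 2015-07-28 gives a deadline of 2021-07-28, before any tolling.
The defendant's absence from the jurisdiction from 2019-05-30 to 2020-03-29 tolled the period for 304 days, extending the deadline to 2022-05-28.
Nothing else in the chronology tolls or restarts the period.
The 2022-08-24 filing falls after the 2022-05-28 deadline; the claim is time-barred.

TIME-BARRED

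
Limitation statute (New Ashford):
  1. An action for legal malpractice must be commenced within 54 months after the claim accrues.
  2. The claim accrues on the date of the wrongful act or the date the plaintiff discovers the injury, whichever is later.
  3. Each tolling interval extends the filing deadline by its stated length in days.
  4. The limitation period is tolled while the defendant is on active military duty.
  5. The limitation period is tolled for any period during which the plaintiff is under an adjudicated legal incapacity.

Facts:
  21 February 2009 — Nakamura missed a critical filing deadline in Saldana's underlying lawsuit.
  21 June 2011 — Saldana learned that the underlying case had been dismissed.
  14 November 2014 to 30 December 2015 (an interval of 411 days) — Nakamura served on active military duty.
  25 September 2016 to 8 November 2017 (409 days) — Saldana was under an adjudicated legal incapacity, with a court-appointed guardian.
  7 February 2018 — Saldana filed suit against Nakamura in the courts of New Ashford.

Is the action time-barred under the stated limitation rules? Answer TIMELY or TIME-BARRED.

TIMELY

Because discovery on 21 June 2011 post-dates the 21 February 2009 act, accrual under the later-of rule falls on 21 June 2011.
Adding the 54 months base period to 21 June 2011 gives a deadline of 21 December 2015, before any tolling.
The defendant's active military service from 14 November 2014 to 30 December 2015 tolled the period for 411 days, extending the deadline to 4 February 2017.
Because the plaintiff's legal incapacity ran from 25 September 2016 to 8 November 2017, the deadline is extended by 409 days to 20 March 2018.
Filing on 7 February 2018 beat the 20 March 2018 deadline — the action is timely.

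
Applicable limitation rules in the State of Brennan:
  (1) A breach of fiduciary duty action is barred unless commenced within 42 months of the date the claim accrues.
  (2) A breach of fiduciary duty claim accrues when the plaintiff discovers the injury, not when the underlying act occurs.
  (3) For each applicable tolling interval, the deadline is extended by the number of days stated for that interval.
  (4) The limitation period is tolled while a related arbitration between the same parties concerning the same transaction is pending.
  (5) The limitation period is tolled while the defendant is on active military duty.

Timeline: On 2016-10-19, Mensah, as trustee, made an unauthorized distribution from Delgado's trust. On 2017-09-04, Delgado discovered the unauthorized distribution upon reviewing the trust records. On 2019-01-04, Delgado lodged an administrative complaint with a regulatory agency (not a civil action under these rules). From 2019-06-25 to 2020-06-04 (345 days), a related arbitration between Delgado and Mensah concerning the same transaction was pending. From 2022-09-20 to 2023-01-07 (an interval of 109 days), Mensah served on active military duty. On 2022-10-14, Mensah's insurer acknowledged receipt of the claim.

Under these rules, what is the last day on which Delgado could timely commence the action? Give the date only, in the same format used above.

2022-02-12

Under the discovery rule, the claim accrued on 2017-09-04, when Delgado discovered the injury — not on the 2016-10-19 date of the underlying act.
Adding the 42 months base period to 2017-09-04 gives a deadline of 2021-03-04, before any tolling.
The pending related arbitration from 2019-06-25 to 2020-06-04 tolled the period for 345 days, extending the deadline to 2022-02-12.
The defendant's active military service from 2022-09-20 to 2023-01-07 began after the period had already run on 2022-02-12, so it has no tolling effect.
Nothing else in the chronology tolls or restarts the period.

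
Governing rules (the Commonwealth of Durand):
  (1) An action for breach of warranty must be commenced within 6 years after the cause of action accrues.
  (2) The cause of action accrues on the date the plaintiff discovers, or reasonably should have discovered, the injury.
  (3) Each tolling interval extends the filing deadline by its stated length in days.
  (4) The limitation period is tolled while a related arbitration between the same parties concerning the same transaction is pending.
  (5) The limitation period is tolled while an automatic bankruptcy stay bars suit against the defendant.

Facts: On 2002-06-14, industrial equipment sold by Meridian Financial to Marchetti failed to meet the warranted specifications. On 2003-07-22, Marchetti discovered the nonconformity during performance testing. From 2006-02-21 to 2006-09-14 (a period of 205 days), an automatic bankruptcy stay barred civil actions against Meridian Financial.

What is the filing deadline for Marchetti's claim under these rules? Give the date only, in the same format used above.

2010-02-12

Accrual is tied to discovery, so the period began on 2003-07-22 rather than on 2002-06-14 when the act occurred.
Adding the 6 years base period to 2003-07-22 gives a deadline of 2009-07-22, before any tolling.
The automatic bankruptcy stay from 2006-02-21 to 2006-09-14 tolled the period for 205 days, extending the deadline to 2010-02-12.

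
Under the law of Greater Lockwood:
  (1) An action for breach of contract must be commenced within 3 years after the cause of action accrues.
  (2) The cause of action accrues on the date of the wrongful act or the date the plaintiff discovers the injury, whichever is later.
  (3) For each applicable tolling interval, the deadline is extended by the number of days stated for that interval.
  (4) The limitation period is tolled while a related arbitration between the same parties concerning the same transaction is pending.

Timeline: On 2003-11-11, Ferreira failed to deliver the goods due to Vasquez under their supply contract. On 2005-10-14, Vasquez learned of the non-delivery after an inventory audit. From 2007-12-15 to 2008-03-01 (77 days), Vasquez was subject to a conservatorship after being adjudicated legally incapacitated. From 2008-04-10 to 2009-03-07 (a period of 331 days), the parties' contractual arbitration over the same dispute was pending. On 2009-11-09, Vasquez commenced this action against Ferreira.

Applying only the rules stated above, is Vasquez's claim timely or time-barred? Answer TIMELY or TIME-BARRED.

Because discovery on 2005-10-14 post-dates the 2003-11-11 act, accrual under the later-of rule falls on 2005-10-14.
3 years from 2005-10-14 is 2008-10-14.
The period was tolled for 331 days by the pending related arbitration (2008-04-10 to 2009-03-07), pushing the deadline to 2009-09-10.
No stated provision tolls the period for the plaintiff's incapacity, so the interval from 2007-12-15 to 2008-03-01 has no effect on the deadline.
The 2009-11-09 filing falls after the 2009-09-10 deadline; the claim is time-barred.

TIME-BARRED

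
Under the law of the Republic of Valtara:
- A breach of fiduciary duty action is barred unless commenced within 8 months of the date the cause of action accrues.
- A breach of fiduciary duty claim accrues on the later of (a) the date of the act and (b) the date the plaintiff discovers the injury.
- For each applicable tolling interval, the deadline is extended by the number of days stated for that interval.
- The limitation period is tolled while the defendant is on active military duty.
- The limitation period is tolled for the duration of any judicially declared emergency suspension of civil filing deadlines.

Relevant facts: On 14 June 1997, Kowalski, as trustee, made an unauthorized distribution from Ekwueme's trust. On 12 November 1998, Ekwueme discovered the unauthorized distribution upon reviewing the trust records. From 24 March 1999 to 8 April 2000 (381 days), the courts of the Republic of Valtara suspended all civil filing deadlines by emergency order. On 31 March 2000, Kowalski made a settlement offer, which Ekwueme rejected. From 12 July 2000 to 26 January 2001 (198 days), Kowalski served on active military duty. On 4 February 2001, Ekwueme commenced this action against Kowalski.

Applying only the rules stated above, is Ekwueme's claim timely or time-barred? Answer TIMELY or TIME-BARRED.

Because discovery on 12 November 1998 post-dates the 14 June 1997 act, accrual under the later-of rule falls on 12 November 1998.
8 months from 12 November 1998 is 12 July 1999.
The emergency suspension of filing deadlines from 24 March 1999 to 8 April 2000 tolled the period for 381 days, extending the deadline to 27 July 2000.
The period was tolled for 198 days by the defendant's active military service (12 July 2000 to 26 January 2001), pushing the deadline to 10 February 2001.
None of the other events listed affects the running of the period under the stated rules.
The 4 February 2001 filing precedes the 10 February 2001 deadline; the claim is timely.

TIMELY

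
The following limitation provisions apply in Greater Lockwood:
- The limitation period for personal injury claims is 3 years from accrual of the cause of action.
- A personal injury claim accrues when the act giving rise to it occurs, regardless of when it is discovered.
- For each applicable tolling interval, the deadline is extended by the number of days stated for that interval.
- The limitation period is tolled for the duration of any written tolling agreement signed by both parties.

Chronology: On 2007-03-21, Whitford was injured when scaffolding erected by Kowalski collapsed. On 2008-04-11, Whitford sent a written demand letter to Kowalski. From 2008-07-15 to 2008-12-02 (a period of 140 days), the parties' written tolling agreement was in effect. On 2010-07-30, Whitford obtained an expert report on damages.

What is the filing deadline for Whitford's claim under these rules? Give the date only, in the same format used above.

The cause of action accrued on 2007-03-21, the date of the act.
3 years from 2007-03-21 is 2010-03-21.
The written tolling agreement from 2008-07-15 to 2008-12-02 tolled the period for 140 days, extending the deadline to 2010-08-08.
Nothing else in the chronology tolls or restarts the period.

2010-08-08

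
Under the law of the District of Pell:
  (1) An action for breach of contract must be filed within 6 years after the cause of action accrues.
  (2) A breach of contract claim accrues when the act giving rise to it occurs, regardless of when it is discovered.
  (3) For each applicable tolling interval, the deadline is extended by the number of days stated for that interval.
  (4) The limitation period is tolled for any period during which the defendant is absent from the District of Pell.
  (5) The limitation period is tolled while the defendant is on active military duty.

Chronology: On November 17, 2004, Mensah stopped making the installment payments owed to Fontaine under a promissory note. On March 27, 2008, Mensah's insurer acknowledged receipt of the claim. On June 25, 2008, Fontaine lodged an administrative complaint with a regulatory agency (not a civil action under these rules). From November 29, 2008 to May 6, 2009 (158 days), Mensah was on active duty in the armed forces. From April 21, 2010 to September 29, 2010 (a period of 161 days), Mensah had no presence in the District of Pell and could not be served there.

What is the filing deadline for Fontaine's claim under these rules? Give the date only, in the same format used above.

The cause of action accrued on November 17, 2004, the date of the act.
The untolled deadline — 6 years after November 17, 2004 — is November 17, 2010.
Because the defendant's active military service ran from November 29, 2008 to May 6, 2009, the deadline is extended by 158 days to April 24, 2011.
The defendant's absence from the jurisdiction from April 21, 2010 to September 29, 2010 tolled the period for 161 days, extending the deadline to October 2, 2011.
The other events in the timeline have no effect on the limitation period under the stated rules.

October 2, 2011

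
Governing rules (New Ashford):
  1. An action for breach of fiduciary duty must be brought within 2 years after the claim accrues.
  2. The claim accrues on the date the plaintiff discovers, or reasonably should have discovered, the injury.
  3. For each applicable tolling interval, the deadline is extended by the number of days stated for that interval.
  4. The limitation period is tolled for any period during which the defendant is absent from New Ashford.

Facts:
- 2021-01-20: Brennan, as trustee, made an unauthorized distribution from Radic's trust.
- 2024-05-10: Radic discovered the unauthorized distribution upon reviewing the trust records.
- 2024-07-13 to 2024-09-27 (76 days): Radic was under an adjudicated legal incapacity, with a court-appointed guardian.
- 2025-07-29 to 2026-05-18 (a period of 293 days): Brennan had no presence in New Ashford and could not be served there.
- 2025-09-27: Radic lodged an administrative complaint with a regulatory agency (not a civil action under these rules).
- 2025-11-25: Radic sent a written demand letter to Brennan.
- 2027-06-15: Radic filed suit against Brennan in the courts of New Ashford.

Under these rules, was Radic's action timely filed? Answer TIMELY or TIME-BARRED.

TIME-BARRED

The claim did not accrue until Radic discovered the injury on 2024-05-10; the 2021-01-20 act date does not start the clock under the stated rule.
Adding the 2 years base period to 2024-05-10 gives a deadline of 2026-05-10, before any tolling.
The defendant's absence from the jurisdiction from 2025-07-29 to 2026-05-18 tolled the period for 293 days, extending the deadline to 2027-02-27.
The plaintiff's legal incapacity from 2024-07-13 to 2024-09-27 does not toll the period, because no stated rule makes the plaintiff's incapacity a tolling event.
Nothing else in the chronology tolls or restarts the period.
Filing on 2027-06-15 missed the 2027-02-27 deadline — the action is time-barred.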